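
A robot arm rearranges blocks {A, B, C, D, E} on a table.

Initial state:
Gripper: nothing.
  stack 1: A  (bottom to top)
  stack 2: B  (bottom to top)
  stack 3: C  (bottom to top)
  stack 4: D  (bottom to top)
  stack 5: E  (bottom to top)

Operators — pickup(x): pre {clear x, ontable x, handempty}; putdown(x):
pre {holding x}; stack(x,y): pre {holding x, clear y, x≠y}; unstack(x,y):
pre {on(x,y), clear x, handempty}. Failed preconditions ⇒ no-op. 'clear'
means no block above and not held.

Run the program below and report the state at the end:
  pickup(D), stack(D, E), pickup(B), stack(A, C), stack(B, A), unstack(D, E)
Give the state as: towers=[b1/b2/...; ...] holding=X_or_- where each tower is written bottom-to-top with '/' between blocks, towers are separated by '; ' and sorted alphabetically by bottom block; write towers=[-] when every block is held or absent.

step 1 (pickup(D)): towers=[A; B; C; E] holding=D
step 2 (stack(D, E)): towers=[A; B; C; E/D] holding=-
step 3 (pickup(B)): towers=[A; C; E/D] holding=B
step 4 (stack(A, C)) [no-op]: towers=[A; C; E/D] holding=B
step 5 (stack(B, A)): towers=[A/B; C; E/D] holding=-
step 6 (unstack(D, E)): towers=[A/B; C; E] holding=D

towers=[A/B; C; E] holding=D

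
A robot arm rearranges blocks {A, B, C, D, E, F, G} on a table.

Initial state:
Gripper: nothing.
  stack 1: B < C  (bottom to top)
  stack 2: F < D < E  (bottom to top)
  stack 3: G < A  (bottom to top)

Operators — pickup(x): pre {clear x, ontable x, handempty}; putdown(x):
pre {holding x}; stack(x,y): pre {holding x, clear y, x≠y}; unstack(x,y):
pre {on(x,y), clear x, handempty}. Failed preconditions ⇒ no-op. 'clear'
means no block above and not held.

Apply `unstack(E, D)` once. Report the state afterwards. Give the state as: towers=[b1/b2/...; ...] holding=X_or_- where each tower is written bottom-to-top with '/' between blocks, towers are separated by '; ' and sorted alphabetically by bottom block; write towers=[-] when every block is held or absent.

towers=[B/C; F/D; G/A] holding=E

before: towers=[B/C; F/D/E; G/A] holding=-
pre[unstack(E, D)]: on(E,D) yes, clear(E) yes, handempty yes
all met → apply unstack(E, D)
after:  towers=[B/C; F/D; G/A] holding=E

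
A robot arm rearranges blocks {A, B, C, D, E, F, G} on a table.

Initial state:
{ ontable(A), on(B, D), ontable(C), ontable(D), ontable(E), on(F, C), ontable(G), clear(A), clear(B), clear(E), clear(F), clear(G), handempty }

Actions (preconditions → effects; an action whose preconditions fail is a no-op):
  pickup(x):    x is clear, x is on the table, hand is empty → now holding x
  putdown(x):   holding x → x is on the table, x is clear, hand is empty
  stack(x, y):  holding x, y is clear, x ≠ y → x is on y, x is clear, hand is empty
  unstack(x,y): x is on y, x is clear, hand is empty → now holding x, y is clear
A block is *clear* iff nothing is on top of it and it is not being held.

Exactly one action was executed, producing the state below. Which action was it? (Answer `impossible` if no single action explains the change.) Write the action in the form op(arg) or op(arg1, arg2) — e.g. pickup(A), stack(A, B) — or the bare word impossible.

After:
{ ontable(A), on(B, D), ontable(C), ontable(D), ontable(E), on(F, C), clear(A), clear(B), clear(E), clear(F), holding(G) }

pickup(G)

target: towers=[A; C/F; D/B; E] holding=G
     unstack(B, D) → towers=[A; C/F; D; E; G] holding=B
     unstack(F, C) → towers=[A; C; D/B; E; G] holding=F
         pickup(G) → towers=[A; C/F; D/B; E] holding=G  ← match
         pickup(A) → towers=[C/F; D/B; E; G] holding=A
         pickup(E) → towers=[A; C/F; D/B; G] holding=E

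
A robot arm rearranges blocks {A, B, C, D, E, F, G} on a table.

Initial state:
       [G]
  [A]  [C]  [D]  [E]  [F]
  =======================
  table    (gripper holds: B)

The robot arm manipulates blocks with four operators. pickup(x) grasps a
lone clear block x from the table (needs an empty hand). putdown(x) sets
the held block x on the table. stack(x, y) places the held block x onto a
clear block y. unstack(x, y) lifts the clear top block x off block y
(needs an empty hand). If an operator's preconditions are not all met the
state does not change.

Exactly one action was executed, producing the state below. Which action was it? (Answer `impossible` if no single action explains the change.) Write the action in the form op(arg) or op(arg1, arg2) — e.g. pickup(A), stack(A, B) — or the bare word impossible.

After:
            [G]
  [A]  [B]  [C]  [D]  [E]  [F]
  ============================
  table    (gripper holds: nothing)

putdown(B)

target: towers=[A; B; C/G; D; E; F] holding=-
        putdown(B) → towers=[A; B; C/G; D; E; F] holding=-  ← match
       stack(B, F) → towers=[A; C/G; D; E; F/B] holding=-
       stack(B, G) → towers=[A; C/G/B; D; E; F] holding=-
       stack(B, D) → towers=[A; C/G; D/B; E; F] holding=-
       stack(B, A) → towers=[A/B; C/G; D; E; F] holding=-
       stack(B, E) → towers=[A; C/G; D; E/B; F] holding=-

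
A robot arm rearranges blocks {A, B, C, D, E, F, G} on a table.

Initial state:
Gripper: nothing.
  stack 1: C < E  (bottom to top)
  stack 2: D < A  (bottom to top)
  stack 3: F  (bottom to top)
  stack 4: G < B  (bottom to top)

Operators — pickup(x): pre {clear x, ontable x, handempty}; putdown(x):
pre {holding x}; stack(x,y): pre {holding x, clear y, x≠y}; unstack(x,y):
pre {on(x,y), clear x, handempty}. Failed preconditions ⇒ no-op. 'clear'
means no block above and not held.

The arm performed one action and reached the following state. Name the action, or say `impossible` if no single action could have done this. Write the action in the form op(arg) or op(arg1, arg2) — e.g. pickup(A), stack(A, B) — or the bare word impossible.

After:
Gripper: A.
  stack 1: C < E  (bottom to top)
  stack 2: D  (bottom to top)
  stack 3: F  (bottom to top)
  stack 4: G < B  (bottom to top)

unstack(A, D)

target: towers=[C/E; D; F; G/B] holding=A
     unstack(B, G) → towers=[C/E; D/A; F; G] holding=B
         pickup(F) → towers=[C/E; D/A; G/B] holding=F
     unstack(A, D) → towers=[C/E; D; F; G/B] holding=A  ← match
     unstack(E, C) → towers=[C; D/A; F; G/B] holding=E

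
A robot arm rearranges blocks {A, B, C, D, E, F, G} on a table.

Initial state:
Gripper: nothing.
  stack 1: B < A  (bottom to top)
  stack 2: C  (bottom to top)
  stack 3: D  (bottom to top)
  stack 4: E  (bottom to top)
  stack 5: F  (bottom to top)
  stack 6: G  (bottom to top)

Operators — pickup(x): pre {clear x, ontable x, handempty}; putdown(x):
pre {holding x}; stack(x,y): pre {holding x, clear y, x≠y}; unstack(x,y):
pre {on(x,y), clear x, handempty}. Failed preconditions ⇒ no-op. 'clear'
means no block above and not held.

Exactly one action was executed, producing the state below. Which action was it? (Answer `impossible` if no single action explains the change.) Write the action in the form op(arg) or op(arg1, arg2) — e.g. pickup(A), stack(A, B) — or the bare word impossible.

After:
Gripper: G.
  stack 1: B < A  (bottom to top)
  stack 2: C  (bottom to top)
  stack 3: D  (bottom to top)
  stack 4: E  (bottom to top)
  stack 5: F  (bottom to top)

pickup(G)

target: towers=[B/A; C; D; E; F] holding=G
         pickup(F) → towers=[B/A; C; D; E; G] holding=F
         pickup(G) → towers=[B/A; C; D; E; F] holding=G  ← match
         pickup(D) → towers=[B/A; C; E; F; G] holding=D
     unstack(A, B) → towers=[B; C; D; E; F; G] holding=A
         pickup(E) → towers=[B/A; C; D; F; G] holding=E
         pickup(C) → towers=[B/A; D; E; F; G] holding=C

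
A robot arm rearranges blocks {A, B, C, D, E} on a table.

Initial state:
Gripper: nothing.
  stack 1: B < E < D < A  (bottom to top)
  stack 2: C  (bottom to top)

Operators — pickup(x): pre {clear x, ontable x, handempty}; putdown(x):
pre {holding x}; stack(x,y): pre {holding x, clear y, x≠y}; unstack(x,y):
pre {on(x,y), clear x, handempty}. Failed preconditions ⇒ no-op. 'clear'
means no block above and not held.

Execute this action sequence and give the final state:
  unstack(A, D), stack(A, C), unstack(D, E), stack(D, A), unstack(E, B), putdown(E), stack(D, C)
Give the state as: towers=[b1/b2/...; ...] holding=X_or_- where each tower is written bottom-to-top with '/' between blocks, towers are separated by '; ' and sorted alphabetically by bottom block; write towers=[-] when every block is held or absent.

towers=[B; C/A/D; E] holding=-

step 1 (unstack(A, D)): towers=[B/E/D; C] holding=A
step 2 (stack(A, C)): towers=[B/E/D; C/A] holding=-
step 3 (unstack(D, E)): towers=[B/E; C/A] holding=D
step 4 (stack(D, A)): towers=[B/E; C/A/D] holding=-
step 5 (unstack(E, B)): towers=[B; C/A/D] holding=E
step 6 (putdown(E)): towers=[B; C/A/D; E] holding=-
step 7 (stack(D, C)) [no-op]: towers=[B; C/A/D; E] holding=-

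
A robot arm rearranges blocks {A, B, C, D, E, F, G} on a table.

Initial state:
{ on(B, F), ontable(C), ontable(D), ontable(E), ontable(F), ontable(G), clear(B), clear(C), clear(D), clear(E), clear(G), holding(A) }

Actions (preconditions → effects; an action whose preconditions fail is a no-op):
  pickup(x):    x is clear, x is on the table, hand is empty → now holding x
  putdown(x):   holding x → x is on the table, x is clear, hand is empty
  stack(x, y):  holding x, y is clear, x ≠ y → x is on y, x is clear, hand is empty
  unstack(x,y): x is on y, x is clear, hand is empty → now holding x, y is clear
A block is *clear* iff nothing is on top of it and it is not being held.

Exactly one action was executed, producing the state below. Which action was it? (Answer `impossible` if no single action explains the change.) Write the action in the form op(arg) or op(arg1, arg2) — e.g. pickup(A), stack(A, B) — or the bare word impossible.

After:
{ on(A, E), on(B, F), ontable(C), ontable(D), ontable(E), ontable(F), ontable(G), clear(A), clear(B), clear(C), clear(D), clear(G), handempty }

stack(A, E)

target: towers=[C; D; E/A; F/B; G] holding=-
        putdown(A) → towers=[A; C; D; E; F/B; G] holding=-
       stack(A, B) → towers=[C; D; E; F/B/A; G] holding=-
       stack(A, G) → towers=[C; D; E; F/B; G/A] holding=-
       stack(A, D) → towers=[C; D/A; E; F/B; G] holding=-
       stack(A, E) → towers=[C; D; E/A; F/B; G] holding=-  ← match
       stack(A, C) → towers=[C/A; D; E; F/B; G] holding=-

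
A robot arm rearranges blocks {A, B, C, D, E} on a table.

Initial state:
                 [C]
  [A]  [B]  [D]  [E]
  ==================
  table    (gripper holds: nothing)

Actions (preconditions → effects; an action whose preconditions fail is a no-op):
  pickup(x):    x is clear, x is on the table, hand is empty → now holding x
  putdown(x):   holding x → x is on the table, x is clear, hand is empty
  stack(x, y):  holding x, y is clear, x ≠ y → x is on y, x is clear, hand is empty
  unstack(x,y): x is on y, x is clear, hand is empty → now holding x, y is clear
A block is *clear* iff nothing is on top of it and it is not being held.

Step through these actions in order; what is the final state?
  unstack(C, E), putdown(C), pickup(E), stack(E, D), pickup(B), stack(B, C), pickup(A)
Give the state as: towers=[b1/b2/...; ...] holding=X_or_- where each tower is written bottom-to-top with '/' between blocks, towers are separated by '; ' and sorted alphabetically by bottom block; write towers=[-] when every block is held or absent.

towers=[C/B; D/E] holding=A

step 1 (unstack(C, E)): towers=[A; B; D; E] holding=C
step 2 (putdown(C)): towers=[A; B; C; D; E] holding=-
step 3 (pickup(E)): towers=[A; B; C; D] holding=E
step 4 (stack(E, D)): towers=[A; B; C; D/E] holding=-
step 5 (pickup(B)): towers=[A; C; D/E] holding=B
step 6 (stack(B, C)): towers=[A; C/B; D/E] holding=-
step 7 (pickup(A)): towers=[C/B; D/E] holding=A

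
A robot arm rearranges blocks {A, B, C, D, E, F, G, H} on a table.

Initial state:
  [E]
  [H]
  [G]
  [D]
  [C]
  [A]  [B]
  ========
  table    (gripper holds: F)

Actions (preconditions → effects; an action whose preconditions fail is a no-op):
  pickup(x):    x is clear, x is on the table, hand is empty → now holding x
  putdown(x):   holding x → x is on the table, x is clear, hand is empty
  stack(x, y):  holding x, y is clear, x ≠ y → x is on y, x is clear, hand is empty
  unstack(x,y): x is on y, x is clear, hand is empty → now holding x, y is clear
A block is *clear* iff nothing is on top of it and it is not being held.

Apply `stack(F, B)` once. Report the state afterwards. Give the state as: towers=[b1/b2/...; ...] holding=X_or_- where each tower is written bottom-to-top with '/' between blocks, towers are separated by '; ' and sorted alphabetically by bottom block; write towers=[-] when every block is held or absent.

before: towers=[A/C/D/G/H/E; B] holding=F
pre[stack(F, B)]: holding(F) ok, clear(B) ok, F≠B ok
all met → apply stack(F, B)
after:  towers=[A/C/D/G/H/E; B/F] holding=-

towers=[A/C/D/G/H/E; B/F] holding=-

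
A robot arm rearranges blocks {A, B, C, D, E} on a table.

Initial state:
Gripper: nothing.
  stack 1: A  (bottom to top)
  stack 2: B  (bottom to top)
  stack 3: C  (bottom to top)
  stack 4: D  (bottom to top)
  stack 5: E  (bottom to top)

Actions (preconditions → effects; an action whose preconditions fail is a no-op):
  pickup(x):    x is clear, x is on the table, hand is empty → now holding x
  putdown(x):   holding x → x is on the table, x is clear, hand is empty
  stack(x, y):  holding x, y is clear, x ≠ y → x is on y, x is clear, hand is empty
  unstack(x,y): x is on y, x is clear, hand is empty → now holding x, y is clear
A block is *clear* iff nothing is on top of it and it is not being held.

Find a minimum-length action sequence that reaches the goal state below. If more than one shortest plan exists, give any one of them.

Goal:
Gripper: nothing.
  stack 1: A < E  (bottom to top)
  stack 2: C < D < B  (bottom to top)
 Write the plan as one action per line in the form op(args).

step 1 (pickup(D)): towers=[A; B; C; E] holding=D
step 2 (stack(D, C)): towers=[A; B; C/D; E] holding=-
step 3 (pickup(B)): towers=[A; C/D; E] holding=B
step 4 (stack(B, D)): towers=[A; C/D/B; E] holding=-
step 5 (pickup(E)): towers=[A; C/D/B] holding=E
step 6 (stack(E, A)): towers=[A/E; C/D/B] holding=-
goal check: towers=[A/E; C/D/B] holding=- — reached (length 6, optimal by BFS)

pickup(D)
stack(D, C)
pickup(B)
stack(B, D)
pickup(E)
stack(E, A)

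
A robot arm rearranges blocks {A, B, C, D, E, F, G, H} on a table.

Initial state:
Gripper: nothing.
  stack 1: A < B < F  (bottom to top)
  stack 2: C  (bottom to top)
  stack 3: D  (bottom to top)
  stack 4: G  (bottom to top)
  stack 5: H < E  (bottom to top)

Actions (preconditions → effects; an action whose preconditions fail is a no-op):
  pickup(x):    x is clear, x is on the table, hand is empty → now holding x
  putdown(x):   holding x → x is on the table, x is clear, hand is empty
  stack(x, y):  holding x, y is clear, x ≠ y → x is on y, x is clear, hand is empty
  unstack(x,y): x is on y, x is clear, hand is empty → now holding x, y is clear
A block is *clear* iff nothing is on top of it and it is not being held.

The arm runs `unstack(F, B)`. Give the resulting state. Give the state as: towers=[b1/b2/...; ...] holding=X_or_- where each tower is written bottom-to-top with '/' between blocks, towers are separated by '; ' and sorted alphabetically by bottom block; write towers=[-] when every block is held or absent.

towers=[A/B; C; D; G; H/E] holding=F

before: towers=[A/B/F; C; D; G; H/E] holding=-
pre[unstack(F, B)]: on(F,B) ok, clear(F) ok, handempty ok
all met → apply unstack(F, B)
after:  towers=[A/B; C; D; G; H/E] holding=F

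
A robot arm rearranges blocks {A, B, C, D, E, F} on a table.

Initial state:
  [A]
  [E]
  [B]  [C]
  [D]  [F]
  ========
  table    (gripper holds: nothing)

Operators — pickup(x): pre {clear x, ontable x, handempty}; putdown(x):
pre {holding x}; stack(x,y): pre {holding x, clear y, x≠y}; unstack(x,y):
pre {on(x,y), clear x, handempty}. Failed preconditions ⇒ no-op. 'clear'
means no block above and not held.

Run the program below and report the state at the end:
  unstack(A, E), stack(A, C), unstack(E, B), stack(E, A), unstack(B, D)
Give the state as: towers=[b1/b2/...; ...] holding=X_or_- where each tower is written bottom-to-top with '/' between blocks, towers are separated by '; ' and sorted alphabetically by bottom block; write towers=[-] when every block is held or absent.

towers=[D; F/C/A/E] holding=B

step 1 (unstack(A, E)): towers=[D/B/E; F/C] holding=A
step 2 (stack(A, C)): towers=[D/B/E; F/C/A] holding=-
step 3 (unstack(E, B)): towers=[D/B; F/C/A] holding=E
step 4 (stack(E, A)): towers=[D/B; F/C/A/E] holding=-
step 5 (unstack(B, D)): towers=[D; F/C/A/E] holding=B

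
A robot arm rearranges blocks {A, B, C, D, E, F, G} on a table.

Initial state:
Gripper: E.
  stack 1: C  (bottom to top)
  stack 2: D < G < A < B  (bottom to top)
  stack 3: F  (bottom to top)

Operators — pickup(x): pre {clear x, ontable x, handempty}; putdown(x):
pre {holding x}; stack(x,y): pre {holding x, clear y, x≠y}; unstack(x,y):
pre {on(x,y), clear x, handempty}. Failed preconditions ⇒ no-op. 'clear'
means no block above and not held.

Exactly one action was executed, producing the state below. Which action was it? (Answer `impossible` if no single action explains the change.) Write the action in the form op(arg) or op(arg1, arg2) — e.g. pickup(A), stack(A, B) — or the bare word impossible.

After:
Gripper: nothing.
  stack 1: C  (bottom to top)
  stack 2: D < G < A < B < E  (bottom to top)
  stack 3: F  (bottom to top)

stack(E, B)

target: towers=[C; D/G/A/B/E; F] holding=-
        putdown(E) → towers=[C; D/G/A/B; E; F] holding=-
       stack(E, B) → towers=[C; D/G/A/B/E; F] holding=-  ← match
       stack(E, F) → towers=[C; D/G/A/B; F/E] holding=-
       stack(E, C) → towers=[C/E; D/G/A/B; F] holding=-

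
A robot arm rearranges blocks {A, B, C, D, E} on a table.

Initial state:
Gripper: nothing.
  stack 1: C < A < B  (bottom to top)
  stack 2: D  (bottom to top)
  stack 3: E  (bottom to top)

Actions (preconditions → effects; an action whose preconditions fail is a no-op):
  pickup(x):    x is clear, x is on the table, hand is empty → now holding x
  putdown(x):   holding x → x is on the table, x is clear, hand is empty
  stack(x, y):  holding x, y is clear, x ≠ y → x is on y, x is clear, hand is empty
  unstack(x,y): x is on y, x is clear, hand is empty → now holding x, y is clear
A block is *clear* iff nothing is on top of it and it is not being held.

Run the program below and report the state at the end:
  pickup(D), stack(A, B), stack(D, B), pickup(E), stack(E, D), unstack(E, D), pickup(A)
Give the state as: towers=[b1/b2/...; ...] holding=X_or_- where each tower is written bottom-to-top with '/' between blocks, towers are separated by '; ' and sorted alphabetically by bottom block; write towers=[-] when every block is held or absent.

step 1 (pickup(D)): towers=[C/A/B; E] holding=D
step 2 (stack(A, B)) [no-op]: towers=[C/A/B; E] holding=D
step 3 (stack(D, B)): towers=[C/A/B/D; E] holding=-
step 4 (pickup(E)): towers=[C/A/B/D] holding=E
step 5 (stack(E, D)): towers=[C/A/B/D/E] holding=-
step 6 (unstack(E, D)): towers=[C/A/B/D] holding=E
step 7 (pickup(A)) [no-op]: towers=[C/A/B/D] holding=E

towers=[C/A/B/D] holding=E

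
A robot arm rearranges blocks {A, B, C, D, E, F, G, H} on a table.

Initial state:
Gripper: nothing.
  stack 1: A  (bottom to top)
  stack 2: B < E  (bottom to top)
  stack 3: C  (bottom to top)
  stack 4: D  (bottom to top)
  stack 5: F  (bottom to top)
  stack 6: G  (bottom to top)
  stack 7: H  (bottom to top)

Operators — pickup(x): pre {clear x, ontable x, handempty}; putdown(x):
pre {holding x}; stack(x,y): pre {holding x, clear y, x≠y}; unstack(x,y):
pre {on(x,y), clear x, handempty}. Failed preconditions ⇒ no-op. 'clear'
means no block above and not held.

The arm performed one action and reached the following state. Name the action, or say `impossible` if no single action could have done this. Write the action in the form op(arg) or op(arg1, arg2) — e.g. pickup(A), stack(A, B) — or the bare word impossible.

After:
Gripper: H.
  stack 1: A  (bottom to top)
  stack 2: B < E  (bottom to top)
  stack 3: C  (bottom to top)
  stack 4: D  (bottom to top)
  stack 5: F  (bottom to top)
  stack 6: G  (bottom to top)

pickup(H)

target: towers=[A; B/E; C; D; F; G] holding=H
         pickup(G) → towers=[A; B/E; C; D; F; H] holding=G
         pickup(A) → towers=[B/E; C; D; F; G; H] holding=A
     unstack(E, B) → towers=[A; B; C; D; F; G; H] holding=E
         pickup(H) → towers=[A; B/E; C; D; F; G] holding=H  ← match
         pickup(F) → towers=[A; B/E; C; D; G; H] holding=F
         pickup(D) → towers=[A; B/E; C; F; G; H] holding=D
         pickup(C) → towers=[A; B/E; D; F; G; H] holding=C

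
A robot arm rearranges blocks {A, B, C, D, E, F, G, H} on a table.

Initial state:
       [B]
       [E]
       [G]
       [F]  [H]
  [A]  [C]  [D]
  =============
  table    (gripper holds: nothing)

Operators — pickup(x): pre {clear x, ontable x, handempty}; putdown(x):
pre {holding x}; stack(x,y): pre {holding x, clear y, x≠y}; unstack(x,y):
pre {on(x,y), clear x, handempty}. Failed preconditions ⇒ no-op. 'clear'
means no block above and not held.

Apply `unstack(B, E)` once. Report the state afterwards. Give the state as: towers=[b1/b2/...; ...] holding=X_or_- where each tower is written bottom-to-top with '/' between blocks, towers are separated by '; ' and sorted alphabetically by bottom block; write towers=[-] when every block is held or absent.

towers=[A; C/F/G/E; D/H] holding=B

before: towers=[A; C/F/G/E/B; D/H] holding=-
pre[unstack(B, E)]: on(B,E) yes, clear(B) yes, handempty yes
all met → apply unstack(B, E)
after:  towers=[A; C/F/G/E; D/H] holding=B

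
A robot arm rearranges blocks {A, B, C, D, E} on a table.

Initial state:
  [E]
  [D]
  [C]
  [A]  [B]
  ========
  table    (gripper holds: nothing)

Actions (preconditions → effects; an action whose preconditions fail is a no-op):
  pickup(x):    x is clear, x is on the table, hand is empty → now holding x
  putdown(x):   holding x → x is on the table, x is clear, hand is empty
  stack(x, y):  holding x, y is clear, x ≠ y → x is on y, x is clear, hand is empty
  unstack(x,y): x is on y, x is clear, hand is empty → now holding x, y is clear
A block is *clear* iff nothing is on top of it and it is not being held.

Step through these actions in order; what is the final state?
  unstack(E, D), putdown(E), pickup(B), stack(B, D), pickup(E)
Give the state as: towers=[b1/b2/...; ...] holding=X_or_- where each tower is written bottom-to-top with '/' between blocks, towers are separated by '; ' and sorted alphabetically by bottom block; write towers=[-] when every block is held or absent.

towers=[A/C/D/B] holding=E

step 1 (unstack(E, D)): towers=[A/C/D; B] holding=E
step 2 (putdown(E)): towers=[A/C/D; B; E] holding=-
step 3 (pickup(B)): towers=[A/C/D; E] holding=B
step 4 (stack(B, D)): towers=[A/C/D/B; E] holding=-
step 5 (pickup(E)): towers=[A/C/D/B] holding=E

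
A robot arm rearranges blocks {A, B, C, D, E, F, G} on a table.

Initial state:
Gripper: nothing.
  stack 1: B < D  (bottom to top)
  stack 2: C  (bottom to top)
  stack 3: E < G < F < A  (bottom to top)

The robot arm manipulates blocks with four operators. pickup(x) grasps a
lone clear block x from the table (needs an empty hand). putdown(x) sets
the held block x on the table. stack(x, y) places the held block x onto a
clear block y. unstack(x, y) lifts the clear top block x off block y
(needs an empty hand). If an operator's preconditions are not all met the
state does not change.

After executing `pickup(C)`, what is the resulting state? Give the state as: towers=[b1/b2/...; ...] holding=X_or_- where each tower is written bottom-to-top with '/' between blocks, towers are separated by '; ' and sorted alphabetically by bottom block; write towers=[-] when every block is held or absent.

before: towers=[B/D; C; E/G/F/A] holding=-
pre[pickup(C)]: clear(C) ok, ontable(C) ok, handempty ok
all met → apply pickup(C)
after:  towers=[B/D; E/G/F/A] holding=C

towers=[B/D; E/G/F/A] holding=C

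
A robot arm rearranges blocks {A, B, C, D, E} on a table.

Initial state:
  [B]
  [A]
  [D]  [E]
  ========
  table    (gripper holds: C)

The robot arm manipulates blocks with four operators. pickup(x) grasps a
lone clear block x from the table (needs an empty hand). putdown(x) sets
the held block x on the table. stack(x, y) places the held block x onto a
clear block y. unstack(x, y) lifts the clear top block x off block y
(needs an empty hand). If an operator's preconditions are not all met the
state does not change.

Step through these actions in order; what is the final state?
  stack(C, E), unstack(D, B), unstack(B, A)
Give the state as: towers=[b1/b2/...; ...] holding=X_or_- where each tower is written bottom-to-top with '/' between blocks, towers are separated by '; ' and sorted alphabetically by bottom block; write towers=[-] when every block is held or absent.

step 1 (stack(C, E)): towers=[D/A/B; E/C] holding=-
step 2 (unstack(D, B)) [no-op]: towers=[D/A/B; E/C] holding=-
step 3 (unstack(B, A)): towers=[D/A; E/C] holding=B

towers=[D/A; E/C] holding=B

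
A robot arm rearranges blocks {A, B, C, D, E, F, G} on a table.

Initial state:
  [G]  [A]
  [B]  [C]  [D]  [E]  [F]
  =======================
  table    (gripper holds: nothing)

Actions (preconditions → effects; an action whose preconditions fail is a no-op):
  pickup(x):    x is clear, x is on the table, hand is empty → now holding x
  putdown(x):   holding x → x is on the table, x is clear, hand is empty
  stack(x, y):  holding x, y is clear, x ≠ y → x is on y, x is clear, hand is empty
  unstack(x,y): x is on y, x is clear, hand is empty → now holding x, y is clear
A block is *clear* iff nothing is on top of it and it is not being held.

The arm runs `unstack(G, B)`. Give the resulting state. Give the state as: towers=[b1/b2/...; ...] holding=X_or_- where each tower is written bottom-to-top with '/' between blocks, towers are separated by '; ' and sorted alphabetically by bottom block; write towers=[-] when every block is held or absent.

before: towers=[B/G; C/A; D; E; F] holding=-
pre[unstack(G, B)]: on(G,B) ✓, clear(G) ✓, handempty ✓
all met → apply unstack(G, B)
after:  towers=[B; C/A; D; E; F] holding=G

towers=[B; C/A; D; E; F] holding=G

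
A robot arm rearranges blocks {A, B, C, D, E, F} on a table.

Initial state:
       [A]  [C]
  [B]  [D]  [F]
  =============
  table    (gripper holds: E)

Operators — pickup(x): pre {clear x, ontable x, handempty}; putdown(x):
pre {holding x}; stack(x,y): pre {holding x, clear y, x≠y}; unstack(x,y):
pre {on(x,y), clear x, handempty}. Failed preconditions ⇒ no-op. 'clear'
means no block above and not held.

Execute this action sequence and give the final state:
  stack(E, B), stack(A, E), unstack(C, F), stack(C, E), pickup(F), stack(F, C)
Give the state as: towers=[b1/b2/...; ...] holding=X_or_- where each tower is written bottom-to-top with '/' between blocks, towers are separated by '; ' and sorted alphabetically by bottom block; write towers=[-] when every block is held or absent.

towers=[B/E/C/F; D/A] holding=-

step 1 (stack(E, B)): towers=[B/E; D/A; F/C] holding=-
step 2 (stack(A, E)) [no-op]: towers=[B/E; D/A; F/C] holding=-
step 3 (unstack(C, F)): towers=[B/E; D/A; F] holding=C
step 4 (stack(C, E)): towers=[B/E/C; D/A; F] holding=-
step 5 (pickup(F)): towers=[B/E/C; D/A] holding=F
step 6 (stack(F, C)): towers=[B/E/C/F; D/A] holding=-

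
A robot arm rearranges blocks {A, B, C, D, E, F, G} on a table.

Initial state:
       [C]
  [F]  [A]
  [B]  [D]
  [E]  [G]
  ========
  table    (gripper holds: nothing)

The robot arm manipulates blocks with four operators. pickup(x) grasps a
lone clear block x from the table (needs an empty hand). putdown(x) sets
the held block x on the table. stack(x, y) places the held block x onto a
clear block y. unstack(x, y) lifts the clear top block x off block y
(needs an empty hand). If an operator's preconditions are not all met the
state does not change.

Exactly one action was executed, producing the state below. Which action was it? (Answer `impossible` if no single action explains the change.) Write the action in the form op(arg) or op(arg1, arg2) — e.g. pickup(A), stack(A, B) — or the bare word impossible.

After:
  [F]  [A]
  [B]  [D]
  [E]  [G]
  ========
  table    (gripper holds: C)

target: towers=[E/B/F; G/D/A] holding=C
     unstack(F, B) → towers=[E/B; G/D/A/C] holding=F
     unstack(C, A) → towers=[E/B/F; G/D/A] holding=C  ← match

unstack(C, A)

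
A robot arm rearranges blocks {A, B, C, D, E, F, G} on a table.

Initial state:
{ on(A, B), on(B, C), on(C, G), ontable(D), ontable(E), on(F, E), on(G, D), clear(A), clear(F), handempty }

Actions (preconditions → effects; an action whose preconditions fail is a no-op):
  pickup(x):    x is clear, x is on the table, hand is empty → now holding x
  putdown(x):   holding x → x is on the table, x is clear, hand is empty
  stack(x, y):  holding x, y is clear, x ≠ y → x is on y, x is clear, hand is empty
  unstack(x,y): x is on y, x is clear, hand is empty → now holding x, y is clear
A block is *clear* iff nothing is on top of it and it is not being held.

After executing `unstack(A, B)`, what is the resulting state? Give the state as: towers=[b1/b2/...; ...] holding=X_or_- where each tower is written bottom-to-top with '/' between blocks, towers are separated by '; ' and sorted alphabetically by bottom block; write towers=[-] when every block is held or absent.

towers=[D/G/C/B; E/F] holding=A

before: towers=[D/G/C/B/A; E/F] holding=-
pre[unstack(A, B)]: on(A,B) yes, clear(A) yes, handempty yes
all met → apply unstack(A, B)
after:  towers=[D/G/C/B; E/F] holding=A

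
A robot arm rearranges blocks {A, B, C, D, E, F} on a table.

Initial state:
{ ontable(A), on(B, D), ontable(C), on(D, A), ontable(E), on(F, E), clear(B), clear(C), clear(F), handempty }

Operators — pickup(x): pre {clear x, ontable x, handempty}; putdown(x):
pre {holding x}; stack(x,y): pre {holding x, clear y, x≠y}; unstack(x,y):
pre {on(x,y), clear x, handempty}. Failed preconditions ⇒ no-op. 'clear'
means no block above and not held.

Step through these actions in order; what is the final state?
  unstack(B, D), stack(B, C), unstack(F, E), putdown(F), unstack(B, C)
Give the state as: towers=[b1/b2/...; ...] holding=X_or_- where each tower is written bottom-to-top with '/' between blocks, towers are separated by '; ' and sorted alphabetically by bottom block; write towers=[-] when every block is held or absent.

towers=[A/D; C; E; F] holding=B

step 1 (unstack(B, D)): towers=[A/D; C; E/F] holding=B
step 2 (stack(B, C)): towers=[A/D; C/B; E/F] holding=-
step 3 (unstack(F, E)): towers=[A/D; C/B; E] holding=F
step 4 (putdown(F)): towers=[A/D; C/B; E; F] holding=-
step 5 (unstack(B, C)): towers=[A/D; C; E; F] holding=B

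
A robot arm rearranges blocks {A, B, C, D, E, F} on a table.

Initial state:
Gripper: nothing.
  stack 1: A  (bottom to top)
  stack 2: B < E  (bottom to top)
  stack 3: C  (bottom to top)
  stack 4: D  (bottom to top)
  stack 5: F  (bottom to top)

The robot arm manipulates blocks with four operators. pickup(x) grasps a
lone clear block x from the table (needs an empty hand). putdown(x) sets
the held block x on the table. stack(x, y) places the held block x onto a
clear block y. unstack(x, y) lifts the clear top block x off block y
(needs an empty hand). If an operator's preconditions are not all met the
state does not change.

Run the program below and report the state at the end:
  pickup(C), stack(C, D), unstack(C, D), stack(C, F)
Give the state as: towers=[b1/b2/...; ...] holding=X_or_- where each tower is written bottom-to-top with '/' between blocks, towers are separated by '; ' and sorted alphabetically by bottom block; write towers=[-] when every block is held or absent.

step 1 (pickup(C)): towers=[A; B/E; D; F] holding=C
step 2 (stack(C, D)): towers=[A; B/E; D/C; F] holding=-
step 3 (unstack(C, D)): towers=[A; B/E; D; F] holding=C
step 4 (stack(C, F)): towers=[A; B/E; D; F/C] holding=-

towers=[A; B/E; D; F/C] holding=-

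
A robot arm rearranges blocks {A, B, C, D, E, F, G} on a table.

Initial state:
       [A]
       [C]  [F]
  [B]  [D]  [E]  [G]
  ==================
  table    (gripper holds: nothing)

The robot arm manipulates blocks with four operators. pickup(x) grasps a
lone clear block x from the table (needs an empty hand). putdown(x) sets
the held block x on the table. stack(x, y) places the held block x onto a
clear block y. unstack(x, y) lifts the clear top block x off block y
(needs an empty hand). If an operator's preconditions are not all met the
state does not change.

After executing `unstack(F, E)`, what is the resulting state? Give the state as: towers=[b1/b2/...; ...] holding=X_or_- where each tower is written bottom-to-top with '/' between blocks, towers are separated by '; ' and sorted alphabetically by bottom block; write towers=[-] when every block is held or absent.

towers=[B; D/C/A; E; G] holding=F

before: towers=[B; D/C/A; E/F; G] holding=-
pre[unstack(F, E)]: on(F,E) yes, clear(F) yes, handempty yes
all met → apply unstack(F, E)
after:  towers=[B; D/C/A; E; G] holding=F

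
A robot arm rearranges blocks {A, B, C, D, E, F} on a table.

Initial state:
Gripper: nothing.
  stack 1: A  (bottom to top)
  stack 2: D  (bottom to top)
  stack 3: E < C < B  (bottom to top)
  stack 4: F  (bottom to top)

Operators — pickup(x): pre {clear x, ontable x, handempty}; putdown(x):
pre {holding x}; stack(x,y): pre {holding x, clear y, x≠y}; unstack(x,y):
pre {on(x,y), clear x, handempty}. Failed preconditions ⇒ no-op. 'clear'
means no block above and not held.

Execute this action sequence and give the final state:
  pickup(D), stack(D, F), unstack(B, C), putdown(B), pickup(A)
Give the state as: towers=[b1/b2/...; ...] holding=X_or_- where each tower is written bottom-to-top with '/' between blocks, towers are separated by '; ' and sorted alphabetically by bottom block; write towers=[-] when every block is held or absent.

towers=[B; E/C; F/D] holding=A

step 1 (pickup(D)): towers=[A; E/C/B; F] holding=D
step 2 (stack(D, F)): towers=[A; E/C/B; F/D] holding=-
step 3 (unstack(B, C)): towers=[A; E/C; F/D] holding=B
step 4 (putdown(B)): towers=[A; B; E/C; F/D] holding=-
step 5 (pickup(A)): towers=[B; E/C; F/D] holding=A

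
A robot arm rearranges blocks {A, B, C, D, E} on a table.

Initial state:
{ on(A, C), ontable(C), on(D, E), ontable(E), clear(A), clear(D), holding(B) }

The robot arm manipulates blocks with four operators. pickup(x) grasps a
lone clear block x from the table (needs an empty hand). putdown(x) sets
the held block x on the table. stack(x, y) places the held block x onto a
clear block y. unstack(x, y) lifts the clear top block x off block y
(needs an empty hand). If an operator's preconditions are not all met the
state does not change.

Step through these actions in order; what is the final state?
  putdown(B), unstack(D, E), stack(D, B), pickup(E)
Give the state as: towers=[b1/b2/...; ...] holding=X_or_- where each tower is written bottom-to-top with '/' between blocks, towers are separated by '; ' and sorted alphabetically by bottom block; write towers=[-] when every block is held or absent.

step 1 (putdown(B)): towers=[B; C/A; E/D] holding=-
step 2 (unstack(D, E)): towers=[B; C/A; E] holding=D
step 3 (stack(D, B)): towers=[B/D; C/A; E] holding=-
step 4 (pickup(E)): towers=[B/D; C/A] holding=E

towers=[B/D; C/A] holding=E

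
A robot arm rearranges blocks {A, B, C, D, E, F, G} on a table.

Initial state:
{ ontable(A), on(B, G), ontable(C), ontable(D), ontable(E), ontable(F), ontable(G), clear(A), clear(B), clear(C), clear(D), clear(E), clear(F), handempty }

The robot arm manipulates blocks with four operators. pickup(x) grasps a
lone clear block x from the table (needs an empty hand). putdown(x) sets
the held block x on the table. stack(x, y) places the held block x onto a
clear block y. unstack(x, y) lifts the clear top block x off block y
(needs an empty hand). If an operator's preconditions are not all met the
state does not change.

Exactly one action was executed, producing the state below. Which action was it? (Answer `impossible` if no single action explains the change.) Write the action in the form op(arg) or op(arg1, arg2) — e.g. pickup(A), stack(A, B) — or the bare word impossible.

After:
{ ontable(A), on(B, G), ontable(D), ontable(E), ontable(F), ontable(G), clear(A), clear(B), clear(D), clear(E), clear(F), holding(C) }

pickup(C)

target: towers=[A; D; E; F; G/B] holding=C
     unstack(B, G) → towers=[A; C; D; E; F; G] holding=B
         pickup(F) → towers=[A; C; D; E; G/B] holding=F
         pickup(D) → towers=[A; C; E; F; G/B] holding=D
         pickup(A) → towers=[C; D; E; F; G/B] holding=A
         pickup(E) → towers=[A; C; D; F; G/B] holding=E
         pickup(C) → towers=[A; D; E; F; G/B] holding=C  ← match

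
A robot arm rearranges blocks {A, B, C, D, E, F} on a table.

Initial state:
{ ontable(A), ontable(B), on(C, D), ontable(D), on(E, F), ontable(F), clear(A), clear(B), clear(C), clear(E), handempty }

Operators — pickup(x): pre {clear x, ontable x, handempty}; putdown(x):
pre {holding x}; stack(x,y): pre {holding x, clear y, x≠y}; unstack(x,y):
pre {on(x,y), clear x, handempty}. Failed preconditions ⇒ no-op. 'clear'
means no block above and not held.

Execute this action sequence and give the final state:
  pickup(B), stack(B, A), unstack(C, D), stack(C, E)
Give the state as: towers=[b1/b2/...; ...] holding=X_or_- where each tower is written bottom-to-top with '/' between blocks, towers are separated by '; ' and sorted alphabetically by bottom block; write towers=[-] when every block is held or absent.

towers=[A/B; D; F/E/C] holding=-

step 1 (pickup(B)): towers=[A; D/C; F/E] holding=B
step 2 (stack(B, A)): towers=[A/B; D/C; F/E] holding=-
step 3 (unstack(C, D)): towers=[A/B; D; F/E] holding=C
step 4 (stack(C, E)): towers=[A/B; D; F/E/C] holding=-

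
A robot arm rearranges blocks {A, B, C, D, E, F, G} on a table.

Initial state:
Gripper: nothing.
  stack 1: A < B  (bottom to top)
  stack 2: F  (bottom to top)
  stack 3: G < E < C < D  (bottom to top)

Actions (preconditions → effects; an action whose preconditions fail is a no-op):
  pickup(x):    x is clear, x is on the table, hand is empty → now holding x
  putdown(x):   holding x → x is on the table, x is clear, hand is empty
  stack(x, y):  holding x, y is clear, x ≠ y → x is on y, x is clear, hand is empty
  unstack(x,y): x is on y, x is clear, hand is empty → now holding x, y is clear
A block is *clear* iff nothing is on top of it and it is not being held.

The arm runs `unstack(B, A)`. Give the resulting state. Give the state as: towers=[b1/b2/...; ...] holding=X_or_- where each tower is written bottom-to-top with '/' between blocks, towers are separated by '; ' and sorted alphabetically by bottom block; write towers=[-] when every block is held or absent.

before: towers=[A/B; F; G/E/C/D] holding=-
pre[unstack(B, A)]: on(B,A) ✓, clear(B) ✓, handempty ✓
all met → apply unstack(B, A)
after:  towers=[A; F; G/E/C/D] holding=B

towers=[A; F; G/E/C/D] holding=B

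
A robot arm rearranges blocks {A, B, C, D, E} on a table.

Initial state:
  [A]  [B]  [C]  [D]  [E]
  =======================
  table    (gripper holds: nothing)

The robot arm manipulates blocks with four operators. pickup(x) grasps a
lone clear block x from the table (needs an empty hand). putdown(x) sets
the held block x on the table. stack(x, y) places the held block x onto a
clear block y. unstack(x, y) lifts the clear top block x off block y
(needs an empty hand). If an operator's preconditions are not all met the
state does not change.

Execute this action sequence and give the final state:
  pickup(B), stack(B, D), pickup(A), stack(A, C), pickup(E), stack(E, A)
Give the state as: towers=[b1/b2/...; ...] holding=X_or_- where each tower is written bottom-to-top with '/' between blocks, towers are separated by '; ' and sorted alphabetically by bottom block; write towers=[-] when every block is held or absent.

step 1 (pickup(B)): towers=[A; C; D; E] holding=B
step 2 (stack(B, D)): towers=[A; C; D/B; E] holding=-
step 3 (pickup(A)): towers=[C; D/B; E] holding=A
step 4 (stack(A, C)): towers=[C/A; D/B; E] holding=-
step 5 (pickup(E)): towers=[C/A; D/B] holding=E
step 6 (stack(E, A)): towers=[C/A/E; D/B] holding=-

towers=[C/A/E; D/B] holding=-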